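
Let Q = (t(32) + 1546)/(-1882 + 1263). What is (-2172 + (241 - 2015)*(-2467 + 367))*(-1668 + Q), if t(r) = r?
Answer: -3850078377960/619 ≈ -6.2198e+9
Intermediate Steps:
Q = -1578/619 (Q = (32 + 1546)/(-1882 + 1263) = 1578/(-619) = 1578*(-1/619) = -1578/619 ≈ -2.5493)
(-2172 + (241 - 2015)*(-2467 + 367))*(-1668 + Q) = (-2172 + (241 - 2015)*(-2467 + 367))*(-1668 - 1578/619) = (-2172 - 1774*(-2100))*(-1034070/619) = (-2172 + 3725400)*(-1034070/619) = 3723228*(-1034070/619) = -3850078377960/619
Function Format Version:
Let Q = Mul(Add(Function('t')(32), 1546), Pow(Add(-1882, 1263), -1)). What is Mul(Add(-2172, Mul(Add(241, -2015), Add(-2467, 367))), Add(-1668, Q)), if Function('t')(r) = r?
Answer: Rational(-3850078377960, 619) ≈ -6.2198e+9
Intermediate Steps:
Q = Rational(-1578, 619) (Q = Mul(Add(32, 1546), Pow(Add(-1882, 1263), -1)) = Mul(1578, Pow(-619, -1)) = Mul(1578, Rational(-1, 619)) = Rational(-1578, 619) ≈ -2.5493)
Mul(Add(-2172, Mul(Add(241, -2015), Add(-2467, 367))), Add(-1668, Q)) = Mul(Add(-2172, Mul(Add(241, -2015), Add(-2467, 367))), Add(-1668, Rational(-1578, 619))) = Mul(Add(-2172, Mul(-1774, -2100)), Rational(-1034070, 619)) = Mul(Add(-2172, 3725400), Rational(-1034070, 619)) = Mul(3723228, Rational(-1034070, 619)) = Rational(-3850078377960, 619)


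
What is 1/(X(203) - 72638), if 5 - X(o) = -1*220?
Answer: -1/72413 ≈ -1.3810e-5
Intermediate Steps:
X(o) = 225 (X(o) = 5 - (-1)*220 = 5 - 1*(-220) = 5 + 220 = 225)
1/(X(203) - 72638) = 1/(225 - 72638) = 1/(-72413) = -1/72413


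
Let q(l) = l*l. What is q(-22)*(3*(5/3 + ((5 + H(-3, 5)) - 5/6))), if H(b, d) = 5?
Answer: 15730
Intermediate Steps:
q(l) = l²
q(-22)*(3*(5/3 + ((5 + H(-3, 5)) - 5/6))) = (-22)²*(3*(5/3 + ((5 + 5) - 5/6))) = 484*(3*(5*(⅓) + (10 - 5*⅙))) = 484*(3*(5/3 + (10 - ⅚))) = 484*(3*(5/3 + 55/6)) = 484*(3*(65/6)) = 484*(65/2) = 15730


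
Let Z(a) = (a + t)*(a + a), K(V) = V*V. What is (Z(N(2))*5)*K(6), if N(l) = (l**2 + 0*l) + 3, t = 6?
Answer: 32760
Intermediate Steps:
K(V) = V**2
N(l) = 3 + l**2 (N(l) = (l**2 + 0) + 3 = l**2 + 3 = 3 + l**2)
Z(a) = 2*a*(6 + a) (Z(a) = (a + 6)*(a + a) = (6 + a)*(2*a) = 2*a*(6 + a))
(Z(N(2))*5)*K(6) = ((2*(3 + 2**2)*(6 + (3 + 2**2)))*5)*6**2 = ((2*(3 + 4)*(6 + (3 + 4)))*5)*36 = ((2*7*(6 + 7))*5)*36 = ((2*7*13)*5)*36 = (182*5)*36 = 910*36 = 32760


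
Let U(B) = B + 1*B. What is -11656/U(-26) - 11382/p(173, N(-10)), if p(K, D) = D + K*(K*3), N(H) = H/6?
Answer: 392229743/1750814 ≈ 224.03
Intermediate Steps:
U(B) = 2*B (U(B) = B + B = 2*B)
N(H) = H/6 (N(H) = H*(1/6) = H/6)
p(K, D) = D + 3*K**2 (p(K, D) = D + K*(3*K) = D + 3*K**2)
-11656/U(-26) - 11382/p(173, N(-10)) = -11656/(2*(-26)) - 11382/((1/6)*(-10) + 3*173**2) = -11656/(-52) - 11382/(-5/3 + 3*29929) = -11656*(-1/52) - 11382/(-5/3 + 89787) = 2914/13 - 11382/269356/3 = 2914/13 - 11382*3/269356 = 2914/13 - 17073/134678 = 392229743/1750814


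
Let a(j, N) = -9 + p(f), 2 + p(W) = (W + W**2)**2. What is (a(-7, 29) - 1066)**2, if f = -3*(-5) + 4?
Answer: 20541482329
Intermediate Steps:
f = 19 (f = 15 + 4 = 19)
p(W) = -2 + (W + W**2)**2
a(j, N) = 144389 (a(j, N) = -9 + (-2 + 19**2*(1 + 19)**2) = -9 + (-2 + 361*20**2) = -9 + (-2 + 361*400) = -9 + (-2 + 144400) = -9 + 144398 = 144389)
(a(-7, 29) - 1066)**2 = (144389 - 1066)**2 = 143323**2 = 20541482329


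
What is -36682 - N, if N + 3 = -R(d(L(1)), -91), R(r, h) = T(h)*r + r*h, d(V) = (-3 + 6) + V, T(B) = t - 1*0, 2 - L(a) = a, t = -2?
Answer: -37051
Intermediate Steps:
L(a) = 2 - a
T(B) = -2 (T(B) = -2 - 1*0 = -2 + 0 = -2)
d(V) = 3 + V
R(r, h) = -2*r + h*r (R(r, h) = -2*r + r*h = -2*r + h*r)
N = 369 (N = -3 - (3 + (2 - 1*1))*(-2 - 91) = -3 - (3 + (2 - 1))*(-93) = -3 - (3 + 1)*(-93) = -3 - 4*(-93) = -3 - 1*(-372) = -3 + 372 = 369)
-36682 - N = -36682 - 1*369 = -36682 - 369 = -37051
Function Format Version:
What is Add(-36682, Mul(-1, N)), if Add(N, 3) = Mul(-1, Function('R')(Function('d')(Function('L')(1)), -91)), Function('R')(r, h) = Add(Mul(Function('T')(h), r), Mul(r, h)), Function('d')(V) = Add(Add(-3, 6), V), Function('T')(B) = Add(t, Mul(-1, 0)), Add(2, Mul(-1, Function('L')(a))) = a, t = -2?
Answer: -37051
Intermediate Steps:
Function('L')(a) = Add(2, Mul(-1, a))
Function('T')(B) = -2 (Function('T')(B) = Add(-2, Mul(-1, 0)) = Add(-2, 0) = -2)
Function('d')(V) = Add(3, V)
Function('R')(r, h) = Add(Mul(-2, r), Mul(h, r)) (Function('R')(r, h) = Add(Mul(-2, r), Mul(r, h)) = Add(Mul(-2, r), Mul(h, r)))
N = 369 (N = Add(-3, Mul(-1, Mul(Add(3, Add(2, Mul(-1, 1))), Add(-2, -91)))) = Add(-3, Mul(-1, Mul(Add(3, Add(2, -1)), -93))) = Add(-3, Mul(-1, Mul(Add(3, 1), -93))) = Add(-3, Mul(-1, Mul(4, -93))) = Add(-3, Mul(-1, -372)) = Add(-3, 372) = 369)
Add(-36682, Mul(-1, N)) = Add(-36682, Mul(-1, 369)) = Add(-36682, -369) = -37051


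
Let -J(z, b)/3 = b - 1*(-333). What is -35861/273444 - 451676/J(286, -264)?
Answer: 41166889639/18867636 ≈ 2181.9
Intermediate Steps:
J(z, b) = -999 - 3*b (J(z, b) = -3*(b - 1*(-333)) = -3*(b + 333) = -3*(333 + b) = -999 - 3*b)
-35861/273444 - 451676/J(286, -264) = -35861/273444 - 451676/(-999 - 3*(-264)) = -35861*1/273444 - 451676/(-999 + 792) = -35861/273444 - 451676/(-207) = -35861/273444 - 451676*(-1/207) = -35861/273444 + 451676/207 = 41166889639/18867636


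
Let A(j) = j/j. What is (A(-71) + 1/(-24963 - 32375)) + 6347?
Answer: 363981623/57338 ≈ 6348.0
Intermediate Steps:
A(j) = 1
(A(-71) + 1/(-24963 - 32375)) + 6347 = (1 + 1/(-24963 - 32375)) + 6347 = (1 + 1/(-57338)) + 6347 = (1 - 1/57338) + 6347 = 57337/57338 + 6347 = 363981623/57338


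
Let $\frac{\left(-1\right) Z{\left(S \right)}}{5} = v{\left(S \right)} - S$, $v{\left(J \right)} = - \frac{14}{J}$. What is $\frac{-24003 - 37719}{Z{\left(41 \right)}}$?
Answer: $- \frac{843534}{2825} \approx -298.6$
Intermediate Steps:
$Z{\left(S \right)} = 5 S + \frac{70}{S}$ ($Z{\left(S \right)} = - 5 \left(- \frac{14}{S} - S\right) = - 5 \left(- S - \frac{14}{S}\right) = 5 S + \frac{70}{S}$)
$\frac{-24003 - 37719}{Z{\left(41 \right)}} = \frac{-24003 - 37719}{5 \cdot 41 + \frac{70}{41}} = - \frac{61722}{205 + 70 \cdot \frac{1}{41}} = - \frac{61722}{205 + \frac{70}{41}} = - \frac{61722}{\frac{8475}{41}} = \left(-61722\right) \frac{41}{8475} = - \frac{843534}{2825}$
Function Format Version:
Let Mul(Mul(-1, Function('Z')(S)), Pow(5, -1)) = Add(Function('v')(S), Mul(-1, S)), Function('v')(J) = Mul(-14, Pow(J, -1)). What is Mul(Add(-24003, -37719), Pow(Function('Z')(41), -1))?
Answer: Rational(-843534, 2825) ≈ -298.60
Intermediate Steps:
Function('Z')(S) = Add(Mul(5, S), Mul(70, Pow(S, -1))) (Function('Z')(S) = Mul(-5, Add(Mul(-14, Pow(S, -1)), Mul(-1, S))) = Mul(-5, Add(Mul(-1, S), Mul(-14, Pow(S, -1)))) = Add(Mul(5, S), Mul(70, Pow(S, -1))))
Mul(Add(-24003, -37719), Pow(Function('Z')(41), -1)) = Mul(Add(-24003, -37719), Pow(Add(Mul(5, 41), Mul(70, Pow(41, -1))), -1)) = Mul(-61722, Pow(Add(205, Mul(70, Rational(1, 41))), -1)) = Mul(-61722, Pow(Add(205, Rational(70, 41)), -1)) = Mul(-61722, Pow(Rational(8475, 41), -1)) = Mul(-61722, Rational(41, 8475)) = Rational(-843534, 2825)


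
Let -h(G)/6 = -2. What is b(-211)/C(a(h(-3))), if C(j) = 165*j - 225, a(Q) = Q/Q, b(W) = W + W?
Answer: 211/30 ≈ 7.0333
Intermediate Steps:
b(W) = 2*W
h(G) = 12 (h(G) = -6*(-2) = 12)
a(Q) = 1
C(j) = -225 + 165*j
b(-211)/C(a(h(-3))) = (2*(-211))/(-225 + 165*1) = -422/(-225 + 165) = -422/(-60) = -422*(-1/60) = 211/30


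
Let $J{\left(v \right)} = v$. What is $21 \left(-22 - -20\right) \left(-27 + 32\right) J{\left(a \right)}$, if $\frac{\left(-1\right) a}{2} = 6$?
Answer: $2520$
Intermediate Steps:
$a = -12$ ($a = \left(-2\right) 6 = -12$)
$21 \left(-22 - -20\right) \left(-27 + 32\right) J{\left(a \right)} = 21 \left(-22 - -20\right) \left(-27 + 32\right) \left(-12\right) = 21 \left(-22 + 20\right) 5 \left(-12\right) = 21 \left(-2\right) 5 \left(-12\right) = 21 \left(\left(-10\right) \left(-12\right)\right) = 21 \cdot 120 = 2520$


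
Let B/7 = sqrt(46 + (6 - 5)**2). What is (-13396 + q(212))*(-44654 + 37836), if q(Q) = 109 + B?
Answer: 90590766 - 47726*sqrt(47) ≈ 9.0264e+7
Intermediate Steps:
B = 7*sqrt(47) (B = 7*sqrt(46 + (6 - 5)**2) = 7*sqrt(46 + 1**2) = 7*sqrt(46 + 1) = 7*sqrt(47) ≈ 47.990)
q(Q) = 109 + 7*sqrt(47)
(-13396 + q(212))*(-44654 + 37836) = (-13396 + (109 + 7*sqrt(47)))*(-44654 + 37836) = (-13287 + 7*sqrt(47))*(-6818) = 90590766 - 47726*sqrt(47)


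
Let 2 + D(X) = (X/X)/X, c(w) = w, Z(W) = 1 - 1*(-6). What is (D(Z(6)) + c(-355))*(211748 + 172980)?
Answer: -961050544/7 ≈ -1.3729e+8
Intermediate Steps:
Z(W) = 7 (Z(W) = 1 + 6 = 7)
D(X) = -2 + 1/X (D(X) = -2 + (X/X)/X = -2 + 1/X)
(D(Z(6)) + c(-355))*(211748 + 172980) = ((-2 + 1/7) - 355)*(211748 + 172980) = ((-2 + ⅐) - 355)*384728 = (-13/7 - 355)*384728 = -2498/7*384728 = -961050544/7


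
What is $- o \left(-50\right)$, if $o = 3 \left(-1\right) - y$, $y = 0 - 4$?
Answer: $50$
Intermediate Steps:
$y = -4$
$o = 1$ ($o = 3 \left(-1\right) - -4 = -3 + 4 = 1$)
$- o \left(-50\right) = - 1 \left(-50\right) = \left(-1\right) \left(-50\right) = 50$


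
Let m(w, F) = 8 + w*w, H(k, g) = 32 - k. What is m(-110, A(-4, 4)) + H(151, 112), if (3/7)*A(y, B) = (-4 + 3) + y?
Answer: 11989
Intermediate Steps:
A(y, B) = -7/3 + 7*y/3 (A(y, B) = 7*((-4 + 3) + y)/3 = 7*(-1 + y)/3 = -7/3 + 7*y/3)
m(w, F) = 8 + w**2
m(-110, A(-4, 4)) + H(151, 112) = (8 + (-110)**2) + (32 - 1*151) = (8 + 12100) + (32 - 151) = 12108 - 119 = 11989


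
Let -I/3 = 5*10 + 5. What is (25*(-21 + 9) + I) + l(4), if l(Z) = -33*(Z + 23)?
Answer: -1356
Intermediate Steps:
I = -165 (I = -3*(5*10 + 5) = -3*(50 + 5) = -3*55 = -165)
l(Z) = -759 - 33*Z (l(Z) = -33*(23 + Z) = -759 - 33*Z)
(25*(-21 + 9) + I) + l(4) = (25*(-21 + 9) - 165) + (-759 - 33*4) = (25*(-12) - 165) + (-759 - 132) = (-300 - 165) - 891 = -465 - 891 = -1356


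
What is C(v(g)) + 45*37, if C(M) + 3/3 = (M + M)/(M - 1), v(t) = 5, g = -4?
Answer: 3333/2 ≈ 1666.5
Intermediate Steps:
C(M) = -1 + 2*M/(-1 + M) (C(M) = -1 + (M + M)/(M - 1) = -1 + (2*M)/(-1 + M) = -1 + 2*M/(-1 + M))
C(v(g)) + 45*37 = (1 + 5)/(-1 + 5) + 45*37 = 6/4 + 1665 = (1/4)*6 + 1665 = 3/2 + 1665 = 3333/2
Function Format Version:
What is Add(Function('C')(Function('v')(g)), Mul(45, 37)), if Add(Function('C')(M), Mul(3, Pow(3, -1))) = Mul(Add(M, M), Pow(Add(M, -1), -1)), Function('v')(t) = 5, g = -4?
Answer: Rational(3333, 2) ≈ 1666.5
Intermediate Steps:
Function('C')(M) = Add(-1, Mul(2, M, Pow(Add(-1, M), -1))) (Function('C')(M) = Add(-1, Mul(Add(M, M), Pow(Add(M, -1), -1))) = Add(-1, Mul(Mul(2, M), Pow(Add(-1, M), -1))) = Add(-1, Mul(2, M, Pow(Add(-1, M), -1))))
Add(Function('C')(Function('v')(g)), Mul(45, 37)) = Add(Mul(Pow(Add(-1, 5), -1), Add(1, 5)), Mul(45, 37)) = Add(Mul(Pow(4, -1), 6), 1665) = Add(Mul(Rational(1, 4), 6), 1665) = Add(Rational(3, 2), 1665) = Rational(3333, 2)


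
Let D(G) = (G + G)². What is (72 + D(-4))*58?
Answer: 7888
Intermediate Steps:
D(G) = 4*G² (D(G) = (2*G)² = 4*G²)
(72 + D(-4))*58 = (72 + 4*(-4)²)*58 = (72 + 4*16)*58 = (72 + 64)*58 = 136*58 = 7888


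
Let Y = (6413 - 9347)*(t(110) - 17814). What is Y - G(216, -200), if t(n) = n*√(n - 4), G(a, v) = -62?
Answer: 52266338 - 322740*√106 ≈ 4.8944e+7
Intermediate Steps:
t(n) = n*√(-4 + n)
Y = 52266276 - 322740*√106 (Y = (6413 - 9347)*(110*√(-4 + 110) - 17814) = -2934*(110*√106 - 17814) = -2934*(-17814 + 110*√106) = 52266276 - 322740*√106 ≈ 4.8943e+7)
Y - G(216, -200) = (52266276 - 322740*√106) - 1*(-62) = (52266276 - 322740*√106) + 62 = 52266338 - 322740*√106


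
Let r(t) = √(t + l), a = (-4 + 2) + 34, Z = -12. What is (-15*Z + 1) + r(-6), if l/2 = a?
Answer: 181 + √58 ≈ 188.62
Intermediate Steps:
a = 32 (a = -2 + 34 = 32)
l = 64 (l = 2*32 = 64)
r(t) = √(64 + t) (r(t) = √(t + 64) = √(64 + t))
(-15*Z + 1) + r(-6) = (-15*(-12) + 1) + √(64 - 6) = (180 + 1) + √58 = 181 + √58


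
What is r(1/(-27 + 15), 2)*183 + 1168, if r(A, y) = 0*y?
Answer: 1168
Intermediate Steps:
r(A, y) = 0
r(1/(-27 + 15), 2)*183 + 1168 = 0*183 + 1168 = 0 + 1168 = 1168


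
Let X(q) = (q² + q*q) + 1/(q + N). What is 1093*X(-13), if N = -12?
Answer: 9234757/25 ≈ 3.6939e+5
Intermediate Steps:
X(q) = 1/(-12 + q) + 2*q² (X(q) = (q² + q*q) + 1/(q - 12) = (q² + q²) + 1/(-12 + q) = 2*q² + 1/(-12 + q) = 1/(-12 + q) + 2*q²)
1093*X(-13) = 1093*((1 - 24*(-13)² + 2*(-13)³)/(-12 - 13)) = 1093*((1 - 24*169 + 2*(-2197))/(-25)) = 1093*(-(1 - 4056 - 4394)/25) = 1093*(-1/25*(-8449)) = 1093*(8449/25) = 9234757/25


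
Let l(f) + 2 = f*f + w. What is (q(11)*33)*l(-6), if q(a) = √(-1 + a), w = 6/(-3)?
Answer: 1056*√10 ≈ 3339.4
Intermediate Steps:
w = -2 (w = 6*(-⅓) = -2)
l(f) = -4 + f² (l(f) = -2 + (f*f - 2) = -2 + (f² - 2) = -2 + (-2 + f²) = -4 + f²)
(q(11)*33)*l(-6) = (√(-1 + 11)*33)*(-4 + (-6)²) = (√10*33)*(-4 + 36) = (33*√10)*32 = 1056*√10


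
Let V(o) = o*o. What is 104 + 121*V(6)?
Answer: 4460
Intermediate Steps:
V(o) = o²
104 + 121*V(6) = 104 + 121*6² = 104 + 121*36 = 104 + 4356 = 4460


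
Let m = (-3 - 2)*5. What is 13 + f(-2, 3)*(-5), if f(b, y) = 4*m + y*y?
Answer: 468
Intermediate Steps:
m = -25 (m = -5*5 = -25)
f(b, y) = -100 + y² (f(b, y) = 4*(-25) + y*y = -100 + y²)
13 + f(-2, 3)*(-5) = 13 + (-100 + 3²)*(-5) = 13 + (-100 + 9)*(-5) = 13 - 91*(-5) = 13 + 455 = 468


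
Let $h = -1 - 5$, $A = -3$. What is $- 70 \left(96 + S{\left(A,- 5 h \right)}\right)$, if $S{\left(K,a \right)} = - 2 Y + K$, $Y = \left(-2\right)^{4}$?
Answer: $-4270$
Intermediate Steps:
$h = -6$ ($h = -1 - 5 = -6$)
$Y = 16$
$S{\left(K,a \right)} = -32 + K$ ($S{\left(K,a \right)} = \left(-2\right) 16 + K = -32 + K$)
$- 70 \left(96 + S{\left(A,- 5 h \right)}\right) = - 70 \left(96 - 35\right) = \left(-70\right) 61 = -4270$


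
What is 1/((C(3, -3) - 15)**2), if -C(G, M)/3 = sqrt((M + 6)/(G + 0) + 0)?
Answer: 1/324 ≈ 0.0030864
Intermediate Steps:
C(G, M) = -3*sqrt((6 + M)/G) (C(G, M) = -3*sqrt((M + 6)/(G + 0) + 0) = -3*sqrt((6 + M)/G + 0) = -3*sqrt((6 + M)/G))
1/((C(3, -3) - 15)**2) = 1/((-3*sqrt(3)*sqrt(6 - 3)/3 - 15)**2) = 1/((-3*sqrt((1/3)*3) - 15)**2) = 1/((-3*sqrt(1) - 15)**2) = 1/((-3*1 - 15)**2) = 1/((-3 - 15)**2) = 1/((-18)**2) = 1/324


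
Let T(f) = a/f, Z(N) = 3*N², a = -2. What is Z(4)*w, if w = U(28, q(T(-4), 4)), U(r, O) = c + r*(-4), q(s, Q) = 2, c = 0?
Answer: -5376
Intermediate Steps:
T(f) = -2/f
U(r, O) = -4*r (U(r, O) = 0 + r*(-4) = 0 - 4*r = -4*r)
w = -112 (w = -4*28 = -112)
Z(4)*w = (3*4²)*(-112) = (3*16)*(-112) = 48*(-112) = -5376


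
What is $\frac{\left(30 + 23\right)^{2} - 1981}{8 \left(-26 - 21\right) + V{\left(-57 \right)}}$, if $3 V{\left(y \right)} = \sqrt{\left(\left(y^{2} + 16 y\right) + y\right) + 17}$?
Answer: $- \frac{2801952}{1270087} - \frac{2484 \sqrt{2297}}{1270087} \approx -2.2998$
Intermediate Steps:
$V{\left(y \right)} = \frac{\sqrt{17 + y^{2} + 17 y}}{3}$ ($V{\left(y \right)} = \frac{\sqrt{\left(\left(y^{2} + 16 y\right) + y\right) + 17}}{3} = \frac{\sqrt{\left(y^{2} + 17 y\right) + 17}}{3} = \frac{\sqrt{17 + y^{2} + 17 y}}{3}$)
$\frac{\left(30 + 23\right)^{2} - 1981}{8 \left(-26 - 21\right) + V{\left(-57 \right)}} = \frac{\left(30 + 23\right)^{2} - 1981}{8 \left(-26 - 21\right) + \frac{\sqrt{17 + \left(-57\right)^{2} + 17 \left(-57\right)}}{3}} = \frac{53^{2} - 1981}{8 \left(-47\right) + \frac{\sqrt{17 + 3249 - 969}}{3}} = \frac{2809 - 1981}{-376 + \frac{\sqrt{2297}}{3}} = \frac{828}{-376 + \frac{\sqrt{2297}}{3}}$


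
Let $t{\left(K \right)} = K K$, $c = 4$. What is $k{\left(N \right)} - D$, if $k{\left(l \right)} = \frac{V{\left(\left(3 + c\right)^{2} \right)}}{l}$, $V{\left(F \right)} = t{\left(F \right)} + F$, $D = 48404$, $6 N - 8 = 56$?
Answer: $- \frac{770789}{16} \approx -48174.0$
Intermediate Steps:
$N = \frac{32}{3}$ ($N = \frac{4}{3} + \frac{1}{6} \cdot 56 = \frac{4}{3} + \frac{28}{3} = \frac{32}{3} \approx 10.667$)
$t{\left(K \right)} = K^{2}$
$V{\left(F \right)} = F + F^{2}$ ($V{\left(F \right)} = F^{2} + F = F + F^{2}$)
$k{\left(l \right)} = \frac{2450}{l}$ ($k{\left(l \right)} = \frac{\left(3 + 4\right)^{2} \left(1 + \left(3 + 4\right)^{2}\right)}{l} = \frac{7^{2} \left(1 + 7^{2}\right)}{l} = \frac{49 \left(1 + 49\right)}{l} = \frac{49 \cdot 50}{l} = \frac{2450}{l}$)
$k{\left(N \right)} - D = \frac{2450}{\frac{32}{3}} - 48404 = 2450 \cdot \frac{3}{32} - 48404 = \frac{3675}{16} - 48404 = - \frac{770789}{16}$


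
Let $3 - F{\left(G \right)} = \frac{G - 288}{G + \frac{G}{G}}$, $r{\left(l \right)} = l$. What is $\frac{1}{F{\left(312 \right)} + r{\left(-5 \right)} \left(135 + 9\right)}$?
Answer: $- \frac{313}{224445} \approx -0.0013946$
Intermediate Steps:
$F{\left(G \right)} = 3 - \frac{-288 + G}{1 + G}$ ($F{\left(G \right)} = 3 - \frac{G - 288}{G + \frac{G}{G}} = 3 - \frac{-288 + G}{G + 1} = 3 - \frac{-288 + G}{1 + G}$)
$\frac{1}{F{\left(312 \right)} + r{\left(-5 \right)} \left(135 + 9\right)} = \frac{1}{\frac{291 + 2 \cdot 312}{1 + 312} - 5 \left(135 + 9\right)} = \frac{1}{\frac{291 + 624}{313} - 720} = \frac{1}{\frac{1}{313} \cdot 915 - 720} = \frac{1}{\frac{915}{313} - 720} = \frac{1}{- \frac{224445}{313}} = - \frac{313}{224445}$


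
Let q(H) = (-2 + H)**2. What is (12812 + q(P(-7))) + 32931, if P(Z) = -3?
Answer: 45768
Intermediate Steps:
(12812 + q(P(-7))) + 32931 = (12812 + (-2 - 3)**2) + 32931 = (12812 + (-5)**2) + 32931 = (12812 + 25) + 32931 = 12837 + 32931 = 45768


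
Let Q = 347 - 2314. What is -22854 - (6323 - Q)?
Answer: -31144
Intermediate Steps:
Q = -1967
-22854 - (6323 - Q) = -22854 - (6323 - 1*(-1967)) = -22854 - (6323 + 1967) = -22854 - 1*8290 = -22854 - 8290 = -31144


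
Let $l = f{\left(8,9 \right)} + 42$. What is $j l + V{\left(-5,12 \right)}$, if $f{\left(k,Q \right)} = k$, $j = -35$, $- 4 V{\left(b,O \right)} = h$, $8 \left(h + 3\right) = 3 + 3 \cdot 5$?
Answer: $- \frac{27997}{16} \approx -1749.8$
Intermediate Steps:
$h = - \frac{3}{4}$ ($h = -3 + \frac{3 + 3 \cdot 5}{8} = -3 + \frac{3 + 15}{8} = -3 + \frac{1}{8} \cdot 18 = -3 + \frac{9}{4} = - \frac{3}{4} \approx -0.75$)
$V{\left(b,O \right)} = \frac{3}{16}$ ($V{\left(b,O \right)} = \left(- \frac{1}{4}\right) \left(- \frac{3}{4}\right) = \frac{3}{16}$)
$l = 50$ ($l = 8 + 42 = 50$)
$j l + V{\left(-5,12 \right)} = \left(-35\right) 50 + \frac{3}{16} = -1750 + \frac{3}{16} = - \frac{27997}{16}$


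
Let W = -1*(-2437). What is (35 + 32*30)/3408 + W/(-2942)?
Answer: -2689003/5013168 ≈ -0.53639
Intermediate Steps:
W = 2437
(35 + 32*30)/3408 + W/(-2942) = (35 + 32*30)/3408 + 2437/(-2942) = (35 + 960)*(1/3408) + 2437*(-1/2942) = 995*(1/3408) - 2437/2942 = 995/3408 - 2437/2942 = -2689003/5013168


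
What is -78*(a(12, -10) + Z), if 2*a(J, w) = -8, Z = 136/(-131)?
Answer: 51480/131 ≈ 392.98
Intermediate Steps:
Z = -136/131 (Z = 136*(-1/131) = -136/131 ≈ -1.0382)
a(J, w) = -4 (a(J, w) = (1/2)*(-8) = -4)
-78*(a(12, -10) + Z) = -78*(-4 - 136/131) = -78*(-660/131) = 51480/131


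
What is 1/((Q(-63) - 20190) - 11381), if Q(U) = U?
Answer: -1/31634 ≈ -3.1612e-5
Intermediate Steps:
1/((Q(-63) - 20190) - 11381) = 1/((-63 - 20190) - 11381) = 1/(-20253 - 11381) = 1/(-31634) = -1/31634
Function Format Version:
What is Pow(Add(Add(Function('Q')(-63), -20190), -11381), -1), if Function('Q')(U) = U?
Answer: Rational(-1, 31634) ≈ -3.1612e-5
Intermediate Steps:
Pow(Add(Add(Function('Q')(-63), -20190), -11381), -1) = Pow(Add(Add(-63, -20190), -11381), -1) = Pow(Add(-20253, -11381), -1) = Pow(-31634, -1) = Rational(-1, 31634)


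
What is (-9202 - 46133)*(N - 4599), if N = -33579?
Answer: 2112579630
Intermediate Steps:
(-9202 - 46133)*(N - 4599) = (-9202 - 46133)*(-33579 - 4599) = -55335*(-38178) = 2112579630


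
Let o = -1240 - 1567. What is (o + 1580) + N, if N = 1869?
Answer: 642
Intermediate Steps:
o = -2807
(o + 1580) + N = (-2807 + 1580) + 1869 = -1227 + 1869 = 642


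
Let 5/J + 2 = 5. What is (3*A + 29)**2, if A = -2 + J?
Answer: 784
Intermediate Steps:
J = 5/3 (J = 5/(-2 + 5) = 5/3 ≈ 1.6667)
A = -1/3 (A = -2 + 5/3 = -1/3 ≈ -0.33333)
(3*A + 29)**2 = (3*(-1/3) + 29)**2 = (-1 + 29)**2 = 28**2 = 784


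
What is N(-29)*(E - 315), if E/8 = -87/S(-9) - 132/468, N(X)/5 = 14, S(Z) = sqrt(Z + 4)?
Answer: -866110/39 + 9744*I*sqrt(5) ≈ -22208.0 + 21788.0*I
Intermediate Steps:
S(Z) = sqrt(4 + Z)
N(X) = 70 (N(X) = 5*14 = 70)
E = -88/39 + 696*I*sqrt(5)/5 (E = 8*(-87/sqrt(4 - 9) - 132/468) = 8*(-87*(-I*sqrt(5)/5) - 132*1/468) = 8*(-87*(-I*sqrt(5)/5) - 11/39) = 8*(-(-87)*I*sqrt(5)/5 - 11/39) = 8*(87*I*sqrt(5)/5 - 11/39) = 8*(-11/39 + 87*I*sqrt(5)/5) = -88/39 + 696*I*sqrt(5)/5 ≈ -2.2564 + 311.26*I)
N(-29)*(E - 315) = 70*((-88/39 + 696*I*sqrt(5)/5) - 315) = 70*(-12373/39 + 696*I*sqrt(5)/5) = -866110/39 + 9744*I*sqrt(5)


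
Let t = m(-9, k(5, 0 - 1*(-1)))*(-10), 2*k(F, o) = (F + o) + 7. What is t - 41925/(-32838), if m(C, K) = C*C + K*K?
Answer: -518345/421 ≈ -1231.2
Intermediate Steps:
k(F, o) = 7/2 + F/2 + o/2 (k(F, o) = ((F + o) + 7)/2 = (7 + F + o)/2 = 7/2 + F/2 + o/2)
m(C, K) = C² + K²
t = -2465/2 (t = ((-9)² + (7/2 + (½)*5 + (0 - 1*(-1))/2)²)*(-10) = (81 + (7/2 + 5/2 + (0 + 1)/2)²)*(-10) = (81 + (7/2 + 5/2 + (½)*1)²)*(-10) = (81 + (7/2 + 5/2 + ½)²)*(-10) = (81 + (13/2)²)*(-10) = (81 + 169/4)*(-10) = (493/4)*(-10) = -2465/2 ≈ -1232.5)
t - 41925/(-32838) = -2465/2 - 41925/(-32838) = -2465/2 - 41925*(-1/32838) = -2465/2 + 1075/842 = -518345/421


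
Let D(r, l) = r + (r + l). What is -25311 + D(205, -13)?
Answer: -24914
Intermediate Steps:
D(r, l) = l + 2*r (D(r, l) = r + (l + r) = l + 2*r)
-25311 + D(205, -13) = -25311 + (-13 + 2*205) = -25311 + (-13 + 410) = -25311 + 397 = -24914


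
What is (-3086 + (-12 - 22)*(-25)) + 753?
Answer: -1483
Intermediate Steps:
(-3086 + (-12 - 22)*(-25)) + 753 = (-3086 - 34*(-25)) + 753 = (-3086 + 850) + 753 = -2236 + 753 = -1483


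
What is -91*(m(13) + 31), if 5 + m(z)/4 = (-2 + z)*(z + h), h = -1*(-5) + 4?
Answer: -89089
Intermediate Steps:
h = 9 (h = 5 + 4 = 9)
m(z) = -20 + 4*(-2 + z)*(9 + z) (m(z) = -20 + 4*((-2 + z)*(z + 9)) = -20 + 4*((-2 + z)*(9 + z)) = -20 + 4*(-2 + z)*(9 + z))
-91*(m(13) + 31) = -91*((-92 + 4*13**2 + 28*13) + 31) = -91*((-92 + 4*169 + 364) + 31) = -91*((-92 + 676 + 364) + 31) = -91*(948 + 31) = -91*979 = -89089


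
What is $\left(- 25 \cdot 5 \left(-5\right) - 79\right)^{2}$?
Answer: $298116$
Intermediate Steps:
$\left(- 25 \cdot 5 \left(-5\right) - 79\right)^{2} = \left(\left(-25\right) \left(-25\right) - 79\right)^{2} = \left(625 - 79\right)^{2} = 546^{2} = 298116$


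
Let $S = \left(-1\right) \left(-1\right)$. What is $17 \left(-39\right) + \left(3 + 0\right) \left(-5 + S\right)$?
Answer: $-675$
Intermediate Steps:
$S = 1$
$17 \left(-39\right) + \left(3 + 0\right) \left(-5 + S\right) = 17 \left(-39\right) + \left(3 + 0\right) \left(-5 + 1\right) = -663 + 3 \left(-4\right) = -663 - 12 = -675$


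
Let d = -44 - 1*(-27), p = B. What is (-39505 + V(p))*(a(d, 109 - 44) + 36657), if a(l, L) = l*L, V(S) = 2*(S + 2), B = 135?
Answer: -1394740512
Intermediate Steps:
p = 135
d = -17 (d = -44 + 27 = -17)
V(S) = 4 + 2*S (V(S) = 2*(2 + S) = 4 + 2*S)
a(l, L) = L*l
(-39505 + V(p))*(a(d, 109 - 44) + 36657) = (-39505 + (4 + 2*135))*((109 - 44)*(-17) + 36657) = (-39505 + (4 + 270))*(65*(-17) + 36657) = (-39505 + 274)*(-1105 + 36657) = -39231*35552 = -1394740512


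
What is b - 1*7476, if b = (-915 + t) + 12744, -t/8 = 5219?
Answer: -37399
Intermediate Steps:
t = -41752 (t = -8*5219 = -41752)
b = -29923 (b = (-915 - 41752) + 12744 = -42667 + 12744 = -29923)
b - 1*7476 = -29923 - 1*7476 = -29923 - 7476 = -37399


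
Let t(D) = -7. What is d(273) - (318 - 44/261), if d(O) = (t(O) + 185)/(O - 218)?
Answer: -4516012/14355 ≈ -314.60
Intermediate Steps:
d(O) = 178/(-218 + O) (d(O) = (-7 + 185)/(O - 218) = 178/(-218 + O))
d(273) - (318 - 44/261) = 178/(-218 + 273) - (318 - 44/261) = 178/55 - (318 - 44*1/261) = 178*(1/55) - (318 - 44/261) = 178/55 - 1*82954/261 = 178/55 - 82954/261 = -4516012/14355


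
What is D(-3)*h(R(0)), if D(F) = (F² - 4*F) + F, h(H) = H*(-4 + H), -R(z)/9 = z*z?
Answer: 0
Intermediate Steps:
R(z) = -9*z² (R(z) = -9*z*z = -9*z²)
D(F) = F² - 3*F
D(-3)*h(R(0)) = (-3*(-3 - 3))*((-9*0²)*(-4 - 9*0²)) = (-3*(-6))*((-9*0)*(-4 - 9*0)) = 18*(0*(-4 + 0)) = 18*(0*(-4)) = 18*0 = 0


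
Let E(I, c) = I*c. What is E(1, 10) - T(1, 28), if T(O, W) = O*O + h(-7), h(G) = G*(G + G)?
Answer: -89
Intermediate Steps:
h(G) = 2*G² (h(G) = G*(2*G) = 2*G²)
T(O, W) = 98 + O² (T(O, W) = O*O + 2*(-7)² = O² + 2*49 = O² + 98 = 98 + O²)
E(1, 10) - T(1, 28) = 1*10 - (98 + 1²) = 10 - (98 + 1) = 10 - 1*99 = 10 - 99 = -89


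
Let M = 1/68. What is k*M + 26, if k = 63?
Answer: 1831/68 ≈ 26.926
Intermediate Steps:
M = 1/68 ≈ 0.014706
k*M + 26 = 63*(1/68) + 26 = 63/68 + 26 = 1831/68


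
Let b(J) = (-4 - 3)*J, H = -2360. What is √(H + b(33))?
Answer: I*√2591 ≈ 50.902*I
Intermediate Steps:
b(J) = -7*J
√(H + b(33)) = √(-2360 - 7*33) = √(-2360 - 231) = √(-2591) = I*√2591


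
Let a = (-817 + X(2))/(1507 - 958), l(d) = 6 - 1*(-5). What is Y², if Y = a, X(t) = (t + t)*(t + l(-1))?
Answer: 7225/3721 ≈ 1.9417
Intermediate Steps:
l(d) = 11 (l(d) = 6 + 5 = 11)
X(t) = 2*t*(11 + t) (X(t) = (t + t)*(t + 11) = (2*t)*(11 + t) = 2*t*(11 + t))
a = -85/61 (a = (-817 + 2*2*(11 + 2))/(1507 - 958) = (-817 + 2*2*13)/549 = (-817 + 52)*(1/549) = -765*1/549 = -85/61 ≈ -1.3934)
Y = -85/61 ≈ -1.3934
Y² = (-85/61)² = 7225/3721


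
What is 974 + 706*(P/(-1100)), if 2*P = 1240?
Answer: 31684/55 ≈ 576.07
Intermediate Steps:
P = 620 (P = (½)*1240 = 620)
974 + 706*(P/(-1100)) = 974 + 706*(620/(-1100)) = 974 + 706*(620*(-1/1100)) = 974 + 706*(-31/55) = 974 - 21886/55 = 31684/55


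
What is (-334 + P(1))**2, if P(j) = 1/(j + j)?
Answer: 444889/4 ≈ 1.1122e+5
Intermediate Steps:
P(j) = 1/(2*j)
(-334 + P(1))**2 = (-334 + (1/2)/1)**2 = (-334 + (1/2)*1)**2 = (-334 + 1/2)**2 = (-667/2)**2 = 444889/4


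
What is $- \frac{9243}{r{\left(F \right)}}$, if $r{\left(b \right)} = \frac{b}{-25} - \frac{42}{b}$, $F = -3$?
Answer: $- \frac{231075}{353} \approx -654.6$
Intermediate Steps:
$r{\left(b \right)} = - \frac{42}{b} - \frac{b}{25}$ ($r{\left(b \right)} = b \left(- \frac{1}{25}\right) - \frac{42}{b} = - \frac{b}{25} - \frac{42}{b} = - \frac{42}{b} - \frac{b}{25}$)
$- \frac{9243}{r{\left(F \right)}} = - \frac{9243}{- \frac{42}{-3} - - \frac{3}{25}} = - \frac{9243}{\left(-42\right) \left(- \frac{1}{3}\right) + \frac{3}{25}} = - \frac{9243}{14 + \frac{3}{25}} = - \frac{9243}{\frac{353}{25}} = \left(-9243\right) \frac{25}{353} = - \frac{231075}{353}$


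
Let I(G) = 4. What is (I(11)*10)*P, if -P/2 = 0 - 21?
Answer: 1680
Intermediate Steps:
P = 42 (P = -2*(0 - 21) = -2*(-21) = 42)
(I(11)*10)*P = (4*10)*42 = 40*42 = 1680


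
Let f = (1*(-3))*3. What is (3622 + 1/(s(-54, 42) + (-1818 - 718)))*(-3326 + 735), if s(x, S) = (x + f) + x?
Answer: -24897346515/2653 ≈ -9.3846e+6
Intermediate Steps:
f = -9 (f = -3*3 = -9)
s(x, S) = -9 + 2*x (s(x, S) = (x - 9) + x = (-9 + x) + x = -9 + 2*x)
(3622 + 1/(s(-54, 42) + (-1818 - 718)))*(-3326 + 735) = (3622 + 1/((-9 + 2*(-54)) + (-1818 - 718)))*(-3326 + 735) = (3622 + 1/((-9 - 108) - 2536))*(-2591) = (3622 + 1/(-117 - 2536))*(-2591) = (3622 + 1/(-2653))*(-2591) = (3622 - 1/2653)*(-2591) = (9609165/2653)*(-2591) = -24897346515/2653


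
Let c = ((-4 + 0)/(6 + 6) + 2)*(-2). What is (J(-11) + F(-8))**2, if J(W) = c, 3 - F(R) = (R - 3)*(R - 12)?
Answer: 436921/9 ≈ 48547.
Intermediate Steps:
c = -10/3 (c = (-4/12 + 2)*(-2) = (-4*1/12 + 2)*(-2) = (-1/3 + 2)*(-2) = (5/3)*(-2) = -10/3 ≈ -3.3333)
F(R) = 3 - (-12 + R)*(-3 + R) (F(R) = 3 - (R - 3)*(R - 12) = 3 - (-3 + R)*(-12 + R) = 3 - (-12 + R)*(-3 + R))
J(W) = -10/3
(J(-11) + F(-8))**2 = (-10/3 + (-33 - 1*(-8)**2 + 15*(-8)))**2 = (-10/3 + (-33 - 1*64 - 120))**2 = (-10/3 + (-33 - 64 - 120))**2 = (-10/3 - 217)**2 = (-661/3)**2 = 436921/9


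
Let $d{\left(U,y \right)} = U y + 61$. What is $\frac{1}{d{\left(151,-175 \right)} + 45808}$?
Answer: $\frac{1}{19444} \approx 5.143 \cdot 10^{-5}$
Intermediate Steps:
$d{\left(U,y \right)} = 61 + U y$
$\frac{1}{d{\left(151,-175 \right)} + 45808} = \frac{1}{\left(61 + 151 \left(-175\right)\right) + 45808} = \frac{1}{\left(61 - 26425\right) + 45808} = \frac{1}{-26364 + 45808} = \frac{1}{19444}$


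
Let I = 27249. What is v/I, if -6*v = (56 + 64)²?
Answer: -800/9083 ≈ -0.088077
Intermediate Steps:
v = -2400 (v = -(56 + 64)²/6 = -⅙*120² = -⅙*14400 = -2400)
v/I = -2400/27249 = -2400*1/27249 = -800/9083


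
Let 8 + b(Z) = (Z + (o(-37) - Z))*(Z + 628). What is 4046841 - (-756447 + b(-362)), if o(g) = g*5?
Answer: 4852506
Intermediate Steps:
o(g) = 5*g
b(Z) = -116188 - 185*Z (b(Z) = -8 + (Z + (5*(-37) - Z))*(Z + 628) = -8 + (Z + (-185 - Z))*(628 + Z) = -8 - 185*(628 + Z) = -8 + (-116180 - 185*Z) = -116188 - 185*Z)
4046841 - (-756447 + b(-362)) = 4046841 - (-756447 + (-116188 - 185*(-362))) = 4046841 - (-756447 + (-116188 + 66970)) = 4046841 - (-756447 - 49218) = 4046841 - 1*(-805665) = 4046841 + 805665 = 4852506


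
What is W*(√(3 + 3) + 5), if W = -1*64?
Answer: -320 - 64*√6 ≈ -476.77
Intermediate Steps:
W = -64
W*(√(3 + 3) + 5) = -64*(√(3 + 3) + 5) = -64*(√6 + 5) = -64*(5 + √6) = -320 - 64*√6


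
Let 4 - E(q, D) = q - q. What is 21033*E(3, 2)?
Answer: 84132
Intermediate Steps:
E(q, D) = 4 (E(q, D) = 4 - (q - q) = 4 - 1*0 = 4 + 0 = 4)
21033*E(3, 2) = 21033*4 = 84132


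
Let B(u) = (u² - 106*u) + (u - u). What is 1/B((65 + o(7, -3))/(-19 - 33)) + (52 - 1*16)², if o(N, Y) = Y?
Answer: 111971188/86397 ≈ 1296.0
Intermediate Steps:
B(u) = u² - 106*u (B(u) = (u² - 106*u) + 0 = u² - 106*u)
1/B((65 + o(7, -3))/(-19 - 33)) + (52 - 1*16)² = 1/(((65 - 3)/(-19 - 33))*(-106 + (65 - 3)/(-19 - 33))) + (52 - 1*16)² = 1/((62/(-52))*(-106 + 62/(-52))) + (52 - 16)² = 1/((62*(-1/52))*(-106 + 62*(-1/52))) + 36² = 1/(-31*(-106 - 31/26)/26) + 1296 = 1/(-31/26*(-2787/26)) + 1296 = 1/(86397/676) + 1296 = 676/86397 + 1296 = 111971188/86397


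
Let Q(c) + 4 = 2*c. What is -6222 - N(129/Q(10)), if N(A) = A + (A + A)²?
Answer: -415365/64 ≈ -6490.1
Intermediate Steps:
Q(c) = -4 + 2*c
N(A) = A + 4*A² (N(A) = A + (2*A)² = A + 4*A²)
-6222 - N(129/Q(10)) = -6222 - 129/(-4 + 2*10)*(1 + 4*(129/(-4 + 2*10))) = -6222 - 129/(-4 + 20)*(1 + 4*(129/(-4 + 20))) = -6222 - 129/16*(1 + 4*(129/16)) = -6222 - 129*(1/16)*(1 + 4*(129*(1/16))) = -6222 - 129*(1 + 4*(129/16))/16 = -6222 - 129*(1 + 129/4)/16 = -6222 - 129*133/(16*4) = -6222 - 1*17157/64 = -6222 - 17157/64 = -415365/64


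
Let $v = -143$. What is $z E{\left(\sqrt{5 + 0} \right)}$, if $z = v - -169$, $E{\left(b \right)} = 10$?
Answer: $260$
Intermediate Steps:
$z = 26$ ($z = -143 - -169 = -143 + 169 = 26$)
$z E{\left(\sqrt{5 + 0} \right)} = 26 \cdot 10 = 260$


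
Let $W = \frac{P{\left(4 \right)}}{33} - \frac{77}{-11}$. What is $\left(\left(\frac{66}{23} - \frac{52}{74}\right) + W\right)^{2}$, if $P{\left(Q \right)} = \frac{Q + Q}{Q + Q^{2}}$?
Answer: $\frac{1661178143689}{19716372225} \approx 84.254$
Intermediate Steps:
$P{\left(Q \right)} = \frac{2 Q}{Q + Q^{2}}$
$W = \frac{1157}{165}$ ($W = \frac{2 \frac{1}{1 + 4}}{33} - \frac{77}{-11} = \frac{2}{5} \cdot \frac{1}{33} - -7 = 2 \cdot \frac{1}{5} \cdot \frac{1}{33} + 7 = \frac{2}{5} \cdot \frac{1}{33} + 7 = \frac{2}{165} + 7 = \frac{1157}{165} \approx 7.0121$)
$\left(\left(\frac{66}{23} - \frac{52}{74}\right) + W\right)^{2} = \left(\left(\frac{66}{23} - \frac{52}{74}\right) + \frac{1157}{165}\right)^{2} = \left(\left(66 \cdot \frac{1}{23} - \frac{26}{37}\right) + \frac{1157}{165}\right)^{2} = \left(\left(\frac{66}{23} - \frac{26}{37}\right) + \frac{1157}{165}\right)^{2} = \left(\frac{1844}{851} + \frac{1157}{165}\right)^{2} = \left(\frac{1288867}{140415}\right)^{2} = \frac{1661178143689}{19716372225}$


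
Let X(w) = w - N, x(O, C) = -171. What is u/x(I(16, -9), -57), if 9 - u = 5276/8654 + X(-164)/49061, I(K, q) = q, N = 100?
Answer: -1782301933/36301067937 ≈ -0.049098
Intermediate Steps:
X(w) = -100 + w (X(w) = w - 1*100 = w - 100 = -100 + w)
u = 1782301933/212286947 (u = 9 - (5276/8654 + (-100 - 164)/49061) = 9 - (5276*(1/8654) - 264*1/49061) = 9 - (2638/4327 - 264/49061) = 9 - 1*128280590/212286947 = 9 - 128280590/212286947 = 1782301933/212286947 ≈ 8.3957)
u/x(I(16, -9), -57) = (1782301933/212286947)/(-171) = (1782301933/212286947)*(-1/171) = -1782301933/36301067937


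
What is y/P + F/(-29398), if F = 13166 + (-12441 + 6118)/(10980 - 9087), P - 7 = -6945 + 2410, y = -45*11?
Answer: -42638418095/125992537296 ≈ -0.33842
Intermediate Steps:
y = -495
P = -4528 (P = 7 + (-6945 + 2410) = 7 - 4535 = -4528)
F = 24916915/1893 (F = 13166 - 6323/1893 = 24916915/1893 ≈ 13163.)
y/P + F/(-29398) = -495/(-4528) + (24916915/1893)/(-29398) = -495*(-1/4528) + (24916915/1893)*(-1/29398) = 495/4528 - 24916915/55650414 = -42638418095/125992537296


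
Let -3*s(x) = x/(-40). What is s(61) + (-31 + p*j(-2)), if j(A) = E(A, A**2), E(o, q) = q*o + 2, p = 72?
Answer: -55499/120 ≈ -462.49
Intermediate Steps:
E(o, q) = 2 + o*q (E(o, q) = o*q + 2 = 2 + o*q)
j(A) = 2 + A**3 (j(A) = 2 + A*A**2 = 2 + A**3)
s(x) = x/120 (s(x) = -x/(3*(-40)) = -x*(-1)/(3*40) = -(-1)*x/120 = x/120)
s(61) + (-31 + p*j(-2)) = (1/120)*61 + (-31 + 72*(2 + (-2)**3)) = 61/120 + (-31 + 72*(2 - 8)) = 61/120 + (-31 + 72*(-6)) = 61/120 + (-31 - 432) = 61/120 - 463 = -55499/120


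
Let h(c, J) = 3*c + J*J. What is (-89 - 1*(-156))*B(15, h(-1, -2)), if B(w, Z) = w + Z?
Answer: 1072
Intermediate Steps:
h(c, J) = J**2 + 3*c (h(c, J) = 3*c + J**2 = J**2 + 3*c)
B(w, Z) = Z + w
(-89 - 1*(-156))*B(15, h(-1, -2)) = (-89 - 1*(-156))*(((-2)**2 + 3*(-1)) + 15) = (-89 + 156)*((4 - 3) + 15) = 67*(1 + 15) = 67*16 = 1072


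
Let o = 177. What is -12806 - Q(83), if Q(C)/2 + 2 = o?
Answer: -13156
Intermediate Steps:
Q(C) = 350 (Q(C) = -4 + 2*177 = -4 + 354 = 350)
-12806 - Q(83) = -12806 - 1*350 = -12806 - 350 = -13156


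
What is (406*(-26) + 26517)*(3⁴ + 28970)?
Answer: 463683011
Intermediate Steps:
(406*(-26) + 26517)*(3⁴ + 28970) = (-10556 + 26517)*(81 + 28970) = 15961*29051 = 463683011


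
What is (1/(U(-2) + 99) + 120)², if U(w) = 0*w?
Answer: 141158161/9801 ≈ 14402.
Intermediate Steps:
U(w) = 0
(1/(U(-2) + 99) + 120)² = (1/(0 + 99) + 120)² = (1/99 + 120)² = (11881/99)² = 141158161/9801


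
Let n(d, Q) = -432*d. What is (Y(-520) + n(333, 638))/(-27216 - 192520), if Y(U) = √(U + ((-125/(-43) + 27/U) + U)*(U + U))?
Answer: 17982/27467 - 31*√1033806/9448648 ≈ 0.65134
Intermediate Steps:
Y(U) = √(U + 2*U*(125/43 + U + 27/U)) (Y(U) = √(U + ((-125*(-1/43) + 27/U) + U)*(2*U)) = √(U + ((125/43 + 27/U) + U)*(2*U)) = √(U + (125/43 + U + 27/U)*(2*U)) = √(U + 2*U*(125/43 + U + 27/U)))
(Y(-520) + n(333, 638))/(-27216 - 192520) = (√(99846 + 3698*(-520)² + 12599*(-520))/43 - 432*333)/(-27216 - 192520) = (√(99846 + 3698*270400 - 6551480)/43 - 143856)/(-219736) = (√(99846 + 999939200 - 6551480)/43 - 143856)*(-1/219736) = (√993487566/43 - 143856)*(-1/219736) = ((31*√1033806)/43 - 143856)*(-1/219736) = (31*√1033806/43 - 143856)*(-1/219736) = (-143856 + 31*√1033806/43)*(-1/219736) = 17982/27467 - 31*√1033806/9448648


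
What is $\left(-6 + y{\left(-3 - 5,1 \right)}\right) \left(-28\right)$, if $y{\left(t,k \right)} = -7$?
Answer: $364$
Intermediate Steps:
$\left(-6 + y{\left(-3 - 5,1 \right)}\right) \left(-28\right) = \left(-6 - 7\right) \left(-28\right) = \left(-13\right) \left(-28\right) = 364$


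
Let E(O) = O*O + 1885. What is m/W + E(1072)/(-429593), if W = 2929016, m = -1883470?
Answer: -2090312522907/629142385244 ≈ -3.3225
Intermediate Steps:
E(O) = 1885 + O² (E(O) = O² + 1885 = 1885 + O²)
m/W + E(1072)/(-429593) = -1883470/2929016 + (1885 + 1072²)/(-429593) = -1883470*1/2929016 + (1885 + 1149184)*(-1/429593) = -941735/1464508 + 1151069*(-1/429593) = -941735/1464508 - 1151069/429593 = -2090312522907/629142385244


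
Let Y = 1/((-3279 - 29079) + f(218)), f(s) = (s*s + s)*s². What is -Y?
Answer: -1/2268858450 ≈ -4.4075e-10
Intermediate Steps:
f(s) = s²*(s + s²) (f(s) = (s² + s)*s² = (s + s²)*s² = s²*(s + s²))
Y = 1/2268858450 (Y = 1/((-3279 - 29079) + 218³*(1 + 218)) = 1/(-32358 + 10360232*219) = 1/(-32358 + 2268890808) = 1/2268858450 ≈ 4.4075e-10)
-Y = -1*1/2268858450 = -1/2268858450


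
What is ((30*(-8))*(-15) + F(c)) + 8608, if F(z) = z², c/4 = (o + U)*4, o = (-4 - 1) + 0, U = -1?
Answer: 21424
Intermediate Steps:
o = -5 (o = -5 + 0 = -5)
c = -96 (c = 4*((-5 - 1)*4) = 4*(-6*4) = 4*(-24) = -96)
((30*(-8))*(-15) + F(c)) + 8608 = ((30*(-8))*(-15) + (-96)²) + 8608 = (-240*(-15) + 9216) + 8608 = (3600 + 9216) + 8608 = 12816 + 8608 = 21424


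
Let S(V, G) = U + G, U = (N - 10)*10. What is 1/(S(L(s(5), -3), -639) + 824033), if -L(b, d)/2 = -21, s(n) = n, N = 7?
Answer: 1/823364 ≈ 1.2145e-6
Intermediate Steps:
U = -30 (U = (7 - 10)*10 = -3*10 = -30)
L(b, d) = 42 (L(b, d) = -2*(-21) = 42)
S(V, G) = -30 + G
1/(S(L(s(5), -3), -639) + 824033) = 1/((-30 - 639) + 824033) = 1/(-669 + 824033) = 1/823364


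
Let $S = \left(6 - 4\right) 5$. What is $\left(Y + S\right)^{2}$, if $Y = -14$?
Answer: $16$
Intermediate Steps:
$S = 10$ ($S = 2 \cdot 5 = 10$)
$\left(Y + S\right)^{2} = \left(-14 + 10\right)^{2} = \left(-4\right)^{2} = 16$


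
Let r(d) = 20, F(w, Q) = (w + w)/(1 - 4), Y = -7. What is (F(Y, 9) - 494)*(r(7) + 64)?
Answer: -41104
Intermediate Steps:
F(w, Q) = -2*w/3 (F(w, Q) = (2*w)/(-3) = (2*w)*(-⅓) = -2*w/3)
(F(Y, 9) - 494)*(r(7) + 64) = (-⅔*(-7) - 494)*(20 + 64) = (14/3 - 494)*84 = -1468/3*84 = -41104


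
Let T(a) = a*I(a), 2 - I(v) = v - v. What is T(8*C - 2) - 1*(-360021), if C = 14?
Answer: 360241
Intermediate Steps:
I(v) = 2 (I(v) = 2 - (v - v) = 2 - 1*0 = 2 + 0 = 2)
T(a) = 2*a (T(a) = a*2 = 2*a)
T(8*C - 2) - 1*(-360021) = 2*(8*14 - 2) - 1*(-360021) = 2*(112 - 2) + 360021 = 2*110 + 360021 = 220 + 360021 = 360241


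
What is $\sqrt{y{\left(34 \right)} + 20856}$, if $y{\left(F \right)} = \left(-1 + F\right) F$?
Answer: $3 \sqrt{2442} \approx 148.25$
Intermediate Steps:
$y{\left(F \right)} = F \left(-1 + F\right)$
$\sqrt{y{\left(34 \right)} + 20856} = \sqrt{34 \left(-1 + 34\right) + 20856} = \sqrt{34 \cdot 33 + 20856} = \sqrt{1122 + 20856} = \sqrt{21978} = 3 \sqrt{2442}$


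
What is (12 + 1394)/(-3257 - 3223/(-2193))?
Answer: -1541679/3569689 ≈ -0.43188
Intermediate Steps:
(12 + 1394)/(-3257 - 3223/(-2193)) = 1406/(-3257 - 3223*(-1/2193)) = 1406/(-3257 + 3223/2193) = 1406/(-7139378/2193) = 1406*(-2193/7139378) = -1541679/3569689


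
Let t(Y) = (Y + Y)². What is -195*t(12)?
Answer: -112320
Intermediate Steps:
t(Y) = 4*Y² (t(Y) = (2*Y)² = 4*Y²)
-195*t(12) = -780*12² = -780*144 = -195*576 = -112320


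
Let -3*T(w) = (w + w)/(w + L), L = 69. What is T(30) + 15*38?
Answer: 56410/99 ≈ 569.80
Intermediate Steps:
T(w) = -2*w/(3*(69 + w)) (T(w) = -(w + w)/(3*(w + 69)) = -2*w/(3*(69 + w)))
T(30) + 15*38 = -2*30/(207 + 3*30) + 15*38 = -2*30/(207 + 90) + 570 = -2*30/297 + 570 = -2*30*1/297 + 570 = -20/99 + 570 = 56410/99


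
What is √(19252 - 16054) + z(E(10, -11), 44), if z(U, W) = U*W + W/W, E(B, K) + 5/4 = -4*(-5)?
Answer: 826 + √3198 ≈ 882.55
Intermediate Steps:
E(B, K) = 75/4 (E(B, K) = -5/4 - 4*(-5) = -5/4 + 20 = 75/4)
z(U, W) = 1 + U*W (z(U, W) = U*W + 1 = 1 + U*W)
√(19252 - 16054) + z(E(10, -11), 44) = √(19252 - 16054) + (1 + (75/4)*44) = √3198 + (1 + 825) = √3198 + 826 = 826 + √3198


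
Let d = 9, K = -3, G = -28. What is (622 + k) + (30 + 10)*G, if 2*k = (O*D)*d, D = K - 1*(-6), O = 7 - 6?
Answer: -969/2 ≈ -484.50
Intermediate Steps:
O = 1
D = 3 (D = -3 - 1*(-6) = -3 + 6 = 3)
k = 27/2 (k = ((1*3)*9)/2 = (3*9)/2 = (1/2)*27 = 27/2 ≈ 13.500)
(622 + k) + (30 + 10)*G = (622 + 27/2) + (30 + 10)*(-28) = 1271/2 + 40*(-28) = 1271/2 - 1120 = -969/2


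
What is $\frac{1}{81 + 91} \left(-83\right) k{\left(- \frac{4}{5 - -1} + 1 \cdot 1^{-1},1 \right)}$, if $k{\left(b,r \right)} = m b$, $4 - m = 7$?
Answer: $\frac{83}{172} \approx 0.48256$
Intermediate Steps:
$m = -3$ ($m = 4 - 7 = -3$)
$k{\left(b,r \right)} = - 3 b$
$\frac{1}{81 + 91} \left(-83\right) k{\left(- \frac{4}{5 - -1} + 1 \cdot 1^{-1},1 \right)} = \frac{1}{81 + 91} \left(-83\right) \left(- 3 \left(- \frac{4}{5 - -1} + 1 \cdot 1^{-1}\right)\right) = \frac{1}{172} \left(-83\right) \left(- 3 \left(- \frac{4}{5 + 1} + 1 \cdot 1\right)\right) = \frac{1}{172} \left(-83\right) \left(- 3 \left(- \frac{4}{6} + 1\right)\right) = - \frac{83 \left(- 3 \left(\left(-4\right) \frac{1}{6} + 1\right)\right)}{172} = - \frac{83 \left(- 3 \left(- \frac{2}{3} + 1\right)\right)}{172} = - \frac{83 \left(\left(-3\right) \frac{1}{3}\right)}{172} = \left(- \frac{83}{172}\right) \left(-1\right) = \frac{83}{172}$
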